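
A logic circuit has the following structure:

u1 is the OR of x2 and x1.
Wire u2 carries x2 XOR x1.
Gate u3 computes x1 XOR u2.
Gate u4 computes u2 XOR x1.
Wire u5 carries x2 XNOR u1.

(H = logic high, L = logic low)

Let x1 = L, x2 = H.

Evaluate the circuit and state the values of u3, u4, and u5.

u1 = x2 OR x1 = H OR L = H
u2 = x2 XOR x1 = H XOR L = H
u3 = x1 XOR u2 = L XOR H = H
u4 = u2 XOR x1 = H XOR L = H
u5 = x2 XNOR u1 = H XNOR H = H

u3 = H  u4 = H  u5 = H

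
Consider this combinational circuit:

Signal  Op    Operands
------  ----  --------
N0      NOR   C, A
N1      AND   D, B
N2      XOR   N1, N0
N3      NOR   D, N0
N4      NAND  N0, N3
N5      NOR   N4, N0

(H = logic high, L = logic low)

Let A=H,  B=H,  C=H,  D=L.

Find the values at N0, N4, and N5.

N0 = L, N4 = H, N5 = L

N0 = C NOR A = H NOR H = L
N3 = D NOR N0 = L NOR L = H
N4 = N0 NAND N3 = L NAND H = H
N5 = N4 NOR N0 = H NOR L = L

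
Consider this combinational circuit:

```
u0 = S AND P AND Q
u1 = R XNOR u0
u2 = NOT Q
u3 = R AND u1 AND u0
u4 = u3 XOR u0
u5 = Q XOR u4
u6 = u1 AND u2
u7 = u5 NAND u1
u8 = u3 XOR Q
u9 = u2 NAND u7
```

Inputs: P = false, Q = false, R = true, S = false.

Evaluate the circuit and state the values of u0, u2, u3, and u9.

u0 = false; u2 = true; u3 = false; u9 = false

u0 = S AND P AND Q = false AND false AND false = false
u1 = R XNOR u0 = true XNOR false = false
u2 = NOT Q = NOT false = true
u3 = R AND u1 AND u0 = true AND false AND false = false
u4 = u3 XOR u0 = false XOR false = false
u5 = Q XOR u4 = false XOR false = false
u7 = u5 NAND u1 = false NAND false = true
u9 = u2 NAND u7 = true NAND true = false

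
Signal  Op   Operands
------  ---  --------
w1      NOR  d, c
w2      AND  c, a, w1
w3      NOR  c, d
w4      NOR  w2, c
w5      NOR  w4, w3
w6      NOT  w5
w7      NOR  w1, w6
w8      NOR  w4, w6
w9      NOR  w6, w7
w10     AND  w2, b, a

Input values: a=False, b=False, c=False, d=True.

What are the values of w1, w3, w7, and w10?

w1 = d NOR c = True NOR False = False
w2 = c AND a AND w1 = False AND False AND False = False
w3 = c NOR d = False NOR True = False
w4 = w2 NOR c = False NOR False = True
w5 = w4 NOR w3 = True NOR False = False
w6 = NOT w5 = NOT False = True
w7 = w1 NOR w6 = False NOR True = False
w10 = w2 AND b AND a = False AND False AND False = False

w1 = False, w3 = False, w7 = False, w10 = False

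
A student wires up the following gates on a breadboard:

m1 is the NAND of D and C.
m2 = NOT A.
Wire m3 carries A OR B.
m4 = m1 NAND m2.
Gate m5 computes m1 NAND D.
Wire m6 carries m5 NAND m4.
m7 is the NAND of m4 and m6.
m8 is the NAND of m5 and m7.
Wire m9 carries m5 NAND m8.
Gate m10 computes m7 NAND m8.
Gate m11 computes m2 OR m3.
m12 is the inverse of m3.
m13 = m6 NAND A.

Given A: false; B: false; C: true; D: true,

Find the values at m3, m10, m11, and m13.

m3 = false; m10 = true; m11 = true; m13 = true

m1 = D NAND C = true NAND true = false
m2 = NOT A = NOT false = true
m3 = A OR B = false OR false = false
m4 = m1 NAND m2 = false NAND true = true
m5 = m1 NAND D = false NAND true = true
m6 = m5 NAND m4 = true NAND true = false
m7 = m4 NAND m6 = true NAND false = true
m8 = m5 NAND m7 = true NAND true = false
m10 = m7 NAND m8 = true NAND false = true
m11 = m2 OR m3 = true OR false = true
m13 = m6 NAND A = false NAND false = true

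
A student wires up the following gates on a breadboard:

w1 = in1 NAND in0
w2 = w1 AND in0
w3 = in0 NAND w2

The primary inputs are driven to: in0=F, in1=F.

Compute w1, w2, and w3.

w1 = T  w2 = F  w3 = T

w1 = in1 NAND in0 = F NAND F = T
w2 = w1 AND in0 = T AND F = F
w3 = in0 NAND w2 = F NAND F = T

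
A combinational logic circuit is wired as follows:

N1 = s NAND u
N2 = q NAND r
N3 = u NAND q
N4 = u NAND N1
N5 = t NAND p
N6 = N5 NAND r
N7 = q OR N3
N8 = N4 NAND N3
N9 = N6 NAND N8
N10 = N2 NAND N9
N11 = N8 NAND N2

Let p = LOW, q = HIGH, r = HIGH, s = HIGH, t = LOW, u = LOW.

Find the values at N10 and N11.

N10 = HIGH  N11 = HIGH

N1 = s NAND u = HIGH NAND LOW = HIGH
N2 = q NAND r = HIGH NAND HIGH = LOW
N3 = u NAND q = LOW NAND HIGH = HIGH
N4 = u NAND N1 = LOW NAND HIGH = HIGH
N5 = t NAND p = LOW NAND LOW = HIGH
N6 = N5 NAND r = HIGH NAND HIGH = LOW
N8 = N4 NAND N3 = HIGH NAND HIGH = LOW
N9 = N6 NAND N8 = LOW NAND LOW = HIGH
N10 = N2 NAND N9 = LOW NAND HIGH = HIGH
N11 = N8 NAND N2 = LOW NAND LOW = HIGH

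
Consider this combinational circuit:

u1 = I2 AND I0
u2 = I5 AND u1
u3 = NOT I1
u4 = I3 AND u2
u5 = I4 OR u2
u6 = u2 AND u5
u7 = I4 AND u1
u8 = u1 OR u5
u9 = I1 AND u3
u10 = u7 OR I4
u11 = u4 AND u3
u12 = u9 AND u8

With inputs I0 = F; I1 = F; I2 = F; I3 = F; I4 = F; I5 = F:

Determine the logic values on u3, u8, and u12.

u1 = I2 AND I0 = F AND F = F
u2 = I5 AND u1 = F AND F = F
u3 = NOT I1 = NOT F = T
u5 = I4 OR u2 = F OR F = F
u8 = u1 OR u5 = F OR F = F
u9 = I1 AND u3 = F AND T = F
u12 = u9 AND u8 = F AND F = F

u3 = T, u8 = F, u12 = F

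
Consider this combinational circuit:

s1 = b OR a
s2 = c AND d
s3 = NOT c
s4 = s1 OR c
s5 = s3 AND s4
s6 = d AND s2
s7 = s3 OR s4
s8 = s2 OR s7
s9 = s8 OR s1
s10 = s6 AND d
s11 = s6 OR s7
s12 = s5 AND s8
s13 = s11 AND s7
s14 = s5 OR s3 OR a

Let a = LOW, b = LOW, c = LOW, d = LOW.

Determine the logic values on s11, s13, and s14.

s11 = HIGH  s13 = HIGH  s14 = HIGH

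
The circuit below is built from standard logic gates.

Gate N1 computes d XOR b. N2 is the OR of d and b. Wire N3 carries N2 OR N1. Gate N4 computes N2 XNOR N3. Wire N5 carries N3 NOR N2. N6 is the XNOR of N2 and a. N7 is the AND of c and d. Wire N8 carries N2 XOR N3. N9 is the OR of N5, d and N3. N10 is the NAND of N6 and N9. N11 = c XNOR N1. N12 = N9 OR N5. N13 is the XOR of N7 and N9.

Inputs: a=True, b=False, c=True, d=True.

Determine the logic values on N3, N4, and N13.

N1 = d XOR b = True XOR False = True
N2 = d OR b = True OR False = True
N3 = N2 OR N1 = True OR True = True
N4 = N2 XNOR N3 = True XNOR True = True
N5 = N3 NOR N2 = True NOR True = False
N7 = c AND d = True AND True = True
N9 = N5 OR d OR N3 = False OR True OR True = True
N13 = N7 XOR N9 = True XOR True = False

N3 = True  N4 = True  N13 = False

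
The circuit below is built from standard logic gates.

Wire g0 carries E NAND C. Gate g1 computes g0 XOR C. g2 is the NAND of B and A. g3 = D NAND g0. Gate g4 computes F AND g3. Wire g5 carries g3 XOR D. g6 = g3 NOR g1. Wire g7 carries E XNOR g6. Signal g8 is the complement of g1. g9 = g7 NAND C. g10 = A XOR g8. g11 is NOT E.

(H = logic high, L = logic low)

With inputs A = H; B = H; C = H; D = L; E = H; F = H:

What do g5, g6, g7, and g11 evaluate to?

g0 = E NAND C = H NAND H = L
g1 = g0 XOR C = L XOR H = H
g3 = D NAND g0 = L NAND L = H
g5 = g3 XOR D = H XOR L = H
g6 = g3 NOR g1 = H NOR H = L
g7 = E XNOR g6 = H XNOR L = L
g11 = NOT E = NOT H = L

g5 = H, g6 = L, g7 = L, g11 = L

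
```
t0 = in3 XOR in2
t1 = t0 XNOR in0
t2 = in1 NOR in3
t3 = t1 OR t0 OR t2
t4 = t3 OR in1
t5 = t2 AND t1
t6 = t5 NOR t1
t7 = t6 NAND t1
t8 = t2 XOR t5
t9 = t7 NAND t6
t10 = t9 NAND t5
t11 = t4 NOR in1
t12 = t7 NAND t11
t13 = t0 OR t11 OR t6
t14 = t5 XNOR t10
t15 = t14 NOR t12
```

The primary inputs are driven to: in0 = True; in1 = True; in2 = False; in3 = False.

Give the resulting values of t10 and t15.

t0 = in3 XOR in2 = False XOR False = False
t1 = t0 XNOR in0 = False XNOR True = False
t2 = in1 NOR in3 = True NOR False = False
t3 = t1 OR t0 OR t2 = False OR False OR False = False
t4 = t3 OR in1 = False OR True = True
t5 = t2 AND t1 = False AND False = False
t6 = t5 NOR t1 = False NOR False = True
t7 = t6 NAND t1 = True NAND False = True
t9 = t7 NAND t6 = True NAND True = False
t10 = t9 NAND t5 = False NAND False = True
t11 = t4 NOR in1 = True NOR True = False
t12 = t7 NAND t11 = True NAND False = True
t14 = t5 XNOR t10 = False XNOR True = False
t15 = t14 NOR t12 = False NOR True = False

t10 = True  t15 = False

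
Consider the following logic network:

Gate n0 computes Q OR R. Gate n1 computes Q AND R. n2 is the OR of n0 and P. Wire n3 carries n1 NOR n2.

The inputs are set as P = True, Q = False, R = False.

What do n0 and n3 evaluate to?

n0 = False; n3 = False

n0 = Q OR R = False OR False = False
n1 = Q AND R = False AND False = False
n2 = n0 OR P = False OR True = True
n3 = n1 NOR n2 = False NOR True = False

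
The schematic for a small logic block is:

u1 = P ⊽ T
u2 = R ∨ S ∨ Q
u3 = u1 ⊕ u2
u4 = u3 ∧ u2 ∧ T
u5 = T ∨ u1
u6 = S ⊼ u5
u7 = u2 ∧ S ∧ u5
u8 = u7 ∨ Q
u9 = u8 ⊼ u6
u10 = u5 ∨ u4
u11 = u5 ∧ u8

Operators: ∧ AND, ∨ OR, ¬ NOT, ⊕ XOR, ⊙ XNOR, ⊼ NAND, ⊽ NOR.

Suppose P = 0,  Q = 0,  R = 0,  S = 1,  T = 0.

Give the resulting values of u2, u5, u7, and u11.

u2 = 1  u5 = 1  u7 = 1  u11 = 1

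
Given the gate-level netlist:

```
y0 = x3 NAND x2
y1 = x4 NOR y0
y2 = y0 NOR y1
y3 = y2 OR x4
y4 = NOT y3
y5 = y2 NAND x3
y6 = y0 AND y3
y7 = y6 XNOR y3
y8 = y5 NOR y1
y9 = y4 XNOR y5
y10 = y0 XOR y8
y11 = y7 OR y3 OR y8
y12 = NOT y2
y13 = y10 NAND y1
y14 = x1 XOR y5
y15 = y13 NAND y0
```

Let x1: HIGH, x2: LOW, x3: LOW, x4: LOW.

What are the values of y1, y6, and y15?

y0 = x3 NAND x2 = LOW NAND LOW = HIGH
y1 = x4 NOR y0 = LOW NOR HIGH = LOW
y2 = y0 NOR y1 = HIGH NOR LOW = LOW
y3 = y2 OR x4 = LOW OR LOW = LOW
y5 = y2 NAND x3 = LOW NAND LOW = HIGH
y6 = y0 AND y3 = HIGH AND LOW = LOW
y8 = y5 NOR y1 = HIGH NOR LOW = LOW
y10 = y0 XOR y8 = HIGH XOR LOW = HIGH
y13 = y10 NAND y1 = HIGH NAND LOW = HIGH
y15 = y13 NAND y0 = HIGH NAND HIGH = LOW

y1 = LOW; y6 = LOW; y15 = LOW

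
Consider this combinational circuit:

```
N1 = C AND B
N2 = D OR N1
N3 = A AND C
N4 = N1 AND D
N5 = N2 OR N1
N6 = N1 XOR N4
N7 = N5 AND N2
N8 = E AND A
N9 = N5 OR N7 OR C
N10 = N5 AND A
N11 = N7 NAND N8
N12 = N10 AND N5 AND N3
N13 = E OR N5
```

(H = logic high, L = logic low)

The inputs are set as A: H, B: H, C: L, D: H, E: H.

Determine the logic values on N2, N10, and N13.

N2 = H; N10 = H; N13 = H

N1 = C AND B = L AND H = L
N2 = D OR N1 = H OR L = H
N5 = N2 OR N1 = H OR L = H
N10 = N5 AND A = H AND H = H
N13 = E OR N5 = H OR H = H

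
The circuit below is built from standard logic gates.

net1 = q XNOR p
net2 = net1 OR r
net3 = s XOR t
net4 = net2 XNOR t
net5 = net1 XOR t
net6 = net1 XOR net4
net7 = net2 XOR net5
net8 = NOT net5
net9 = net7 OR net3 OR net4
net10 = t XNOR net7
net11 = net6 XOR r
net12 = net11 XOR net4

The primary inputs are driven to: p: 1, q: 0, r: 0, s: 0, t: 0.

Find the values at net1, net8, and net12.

net1 = 0, net8 = 1, net12 = 0

net1 = q XNOR p = 0 XNOR 1 = 0
net2 = net1 OR r = 0 OR 0 = 0
net4 = net2 XNOR t = 0 XNOR 0 = 1
net5 = net1 XOR t = 0 XOR 0 = 0
net6 = net1 XOR net4 = 0 XOR 1 = 1
net8 = NOT net5 = NOT 0 = 1
net11 = net6 XOR r = 1 XOR 0 = 1
net12 = net11 XOR net4 = 1 XOR 1 = 0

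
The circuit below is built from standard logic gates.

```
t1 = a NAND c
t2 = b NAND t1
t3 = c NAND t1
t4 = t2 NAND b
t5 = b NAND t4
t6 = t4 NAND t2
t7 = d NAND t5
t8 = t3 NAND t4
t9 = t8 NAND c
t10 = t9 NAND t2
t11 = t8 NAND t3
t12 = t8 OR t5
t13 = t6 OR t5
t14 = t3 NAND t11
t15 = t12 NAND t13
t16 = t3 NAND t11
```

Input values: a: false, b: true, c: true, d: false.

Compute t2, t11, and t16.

t2 = false, t11 = true, t16 = true

t1 = a NAND c = false NAND true = true
t2 = b NAND t1 = true NAND true = false
t3 = c NAND t1 = true NAND true = false
t4 = t2 NAND b = false NAND true = true
t8 = t3 NAND t4 = false NAND true = true
t11 = t8 NAND t3 = true NAND false = true
t16 = t3 NAND t11 = false NAND true = true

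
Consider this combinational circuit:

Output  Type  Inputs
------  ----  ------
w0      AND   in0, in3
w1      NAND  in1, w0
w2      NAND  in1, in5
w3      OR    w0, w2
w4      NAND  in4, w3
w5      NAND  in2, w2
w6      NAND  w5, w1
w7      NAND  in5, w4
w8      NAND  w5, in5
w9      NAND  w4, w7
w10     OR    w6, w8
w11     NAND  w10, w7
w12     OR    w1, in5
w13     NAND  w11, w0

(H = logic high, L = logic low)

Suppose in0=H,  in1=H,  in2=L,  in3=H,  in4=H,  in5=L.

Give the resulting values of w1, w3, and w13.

w1 = L, w3 = H, w13 = H

w0 = in0 AND in3 = H AND H = H
w1 = in1 NAND w0 = H NAND H = L
w2 = in1 NAND in5 = H NAND L = H
w3 = w0 OR w2 = H OR H = H
w4 = in4 NAND w3 = H NAND H = L
w5 = in2 NAND w2 = L NAND H = H
w6 = w5 NAND w1 = H NAND L = H
w7 = in5 NAND w4 = L NAND L = H
w8 = w5 NAND in5 = H NAND L = H
w10 = w6 OR w8 = H OR H = H
w11 = w10 NAND w7 = H NAND H = L
w13 = w11 NAND w0 = L NAND H = H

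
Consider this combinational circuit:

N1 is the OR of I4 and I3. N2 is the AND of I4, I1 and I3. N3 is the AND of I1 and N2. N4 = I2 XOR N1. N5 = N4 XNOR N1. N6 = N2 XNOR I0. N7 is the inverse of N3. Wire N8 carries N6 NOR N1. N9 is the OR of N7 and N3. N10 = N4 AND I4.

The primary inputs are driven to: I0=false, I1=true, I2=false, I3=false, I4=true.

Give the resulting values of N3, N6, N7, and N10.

N3 = false, N6 = true, N7 = true, N10 = true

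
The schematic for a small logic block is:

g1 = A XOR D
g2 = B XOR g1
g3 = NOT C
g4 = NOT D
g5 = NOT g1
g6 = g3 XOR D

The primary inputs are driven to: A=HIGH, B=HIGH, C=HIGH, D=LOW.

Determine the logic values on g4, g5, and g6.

g1 = A XOR D = HIGH XOR LOW = HIGH
g3 = NOT C = NOT HIGH = LOW
g4 = NOT D = NOT LOW = HIGH
g5 = NOT g1 = NOT HIGH = LOW
g6 = g3 XOR D = LOW XOR LOW = LOW

g4 = HIGH  g5 = LOW  g6 = LOW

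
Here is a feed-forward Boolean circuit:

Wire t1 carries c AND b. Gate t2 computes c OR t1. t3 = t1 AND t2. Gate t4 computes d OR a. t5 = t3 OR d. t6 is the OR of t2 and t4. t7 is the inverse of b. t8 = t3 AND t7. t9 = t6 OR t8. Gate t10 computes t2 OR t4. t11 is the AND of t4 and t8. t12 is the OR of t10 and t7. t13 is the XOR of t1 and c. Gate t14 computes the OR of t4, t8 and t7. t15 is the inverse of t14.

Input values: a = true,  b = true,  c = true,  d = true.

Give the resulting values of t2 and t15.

t2 = true, t15 = false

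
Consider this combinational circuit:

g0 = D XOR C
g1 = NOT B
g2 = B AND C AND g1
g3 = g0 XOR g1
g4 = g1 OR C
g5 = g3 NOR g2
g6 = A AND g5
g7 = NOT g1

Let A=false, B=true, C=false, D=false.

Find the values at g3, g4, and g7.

g0 = D XOR C = false XOR false = false
g1 = NOT B = NOT true = false
g3 = g0 XOR g1 = false XOR false = false
g4 = g1 OR C = false OR false = false
g7 = NOT g1 = NOT false = true

g3 = false  g4 = false  g7 = true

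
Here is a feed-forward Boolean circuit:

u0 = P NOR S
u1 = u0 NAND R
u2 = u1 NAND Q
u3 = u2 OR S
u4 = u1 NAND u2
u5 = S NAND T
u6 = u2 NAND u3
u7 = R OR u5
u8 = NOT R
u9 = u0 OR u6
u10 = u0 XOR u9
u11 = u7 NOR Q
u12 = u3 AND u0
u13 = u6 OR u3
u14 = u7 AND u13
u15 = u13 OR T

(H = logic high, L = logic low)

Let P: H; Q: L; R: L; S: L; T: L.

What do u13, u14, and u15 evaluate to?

u13 = H  u14 = H  u15 = H

u0 = P NOR S = H NOR L = L
u1 = u0 NAND R = L NAND L = H
u2 = u1 NAND Q = H NAND L = H
u3 = u2 OR S = H OR L = H
u5 = S NAND T = L NAND L = H
u6 = u2 NAND u3 = H NAND H = L
u7 = R OR u5 = L OR H = H
u13 = u6 OR u3 = L OR H = H
u14 = u7 AND u13 = H AND H = H
u15 = u13 OR T = H OR L = H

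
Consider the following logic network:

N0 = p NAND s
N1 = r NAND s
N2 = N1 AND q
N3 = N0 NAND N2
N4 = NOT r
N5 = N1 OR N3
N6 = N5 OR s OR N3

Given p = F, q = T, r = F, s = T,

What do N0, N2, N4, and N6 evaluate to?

N0 = p NAND s = F NAND T = T
N1 = r NAND s = F NAND T = T
N2 = N1 AND q = T AND T = T
N3 = N0 NAND N2 = T NAND T = F
N4 = NOT r = NOT F = T
N5 = N1 OR N3 = T OR F = T
N6 = N5 OR s OR N3 = T OR T OR F = T

N0 = T; N2 = T; N4 = T; N6 = T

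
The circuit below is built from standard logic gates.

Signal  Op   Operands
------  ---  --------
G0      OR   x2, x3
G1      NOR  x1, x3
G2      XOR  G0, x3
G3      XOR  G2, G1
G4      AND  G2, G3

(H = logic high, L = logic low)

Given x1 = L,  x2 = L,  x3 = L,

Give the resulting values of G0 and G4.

G0 = L  G4 = L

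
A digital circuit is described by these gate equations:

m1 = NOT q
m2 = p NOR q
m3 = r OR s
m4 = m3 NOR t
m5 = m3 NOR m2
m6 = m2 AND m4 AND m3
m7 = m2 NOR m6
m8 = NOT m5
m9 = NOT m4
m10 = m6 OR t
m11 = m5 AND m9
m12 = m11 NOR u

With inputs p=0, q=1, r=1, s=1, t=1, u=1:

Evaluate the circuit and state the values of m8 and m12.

m8 = 1, m12 = 0

m2 = p NOR q = 0 NOR 1 = 0
m3 = r OR s = 1 OR 1 = 1
m4 = m3 NOR t = 1 NOR 1 = 0
m5 = m3 NOR m2 = 1 NOR 0 = 0
m8 = NOT m5 = NOT 0 = 1
m9 = NOT m4 = NOT 0 = 1
m11 = m5 AND m9 = 0 AND 1 = 0
m12 = m11 NOR u = 0 NOR 1 = 0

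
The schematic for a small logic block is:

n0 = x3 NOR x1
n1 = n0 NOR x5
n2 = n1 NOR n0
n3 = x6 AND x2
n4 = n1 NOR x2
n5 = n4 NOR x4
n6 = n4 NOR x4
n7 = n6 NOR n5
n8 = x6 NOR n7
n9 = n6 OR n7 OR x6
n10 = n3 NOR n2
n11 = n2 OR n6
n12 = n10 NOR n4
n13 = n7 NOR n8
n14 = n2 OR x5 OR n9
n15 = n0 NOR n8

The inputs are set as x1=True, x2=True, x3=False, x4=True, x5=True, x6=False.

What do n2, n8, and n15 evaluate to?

n0 = x3 NOR x1 = False NOR True = False
n1 = n0 NOR x5 = False NOR True = False
n2 = n1 NOR n0 = False NOR False = True
n4 = n1 NOR x2 = False NOR True = False
n5 = n4 NOR x4 = False NOR True = False
n6 = n4 NOR x4 = False NOR True = False
n7 = n6 NOR n5 = False NOR False = True
n8 = x6 NOR n7 = False NOR True = False
n15 = n0 NOR n8 = False NOR False = True

n2 = True, n8 = False, n15 = True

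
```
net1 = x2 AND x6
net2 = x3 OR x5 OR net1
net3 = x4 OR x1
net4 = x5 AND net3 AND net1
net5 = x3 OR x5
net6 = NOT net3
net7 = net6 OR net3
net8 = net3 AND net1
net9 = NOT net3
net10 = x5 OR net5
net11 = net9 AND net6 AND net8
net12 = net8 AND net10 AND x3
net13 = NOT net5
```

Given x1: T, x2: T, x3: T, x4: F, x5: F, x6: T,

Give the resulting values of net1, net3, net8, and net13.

net1 = x2 AND x6 = T AND T = T
net3 = x4 OR x1 = F OR T = T
net5 = x3 OR x5 = T OR F = T
net8 = net3 AND net1 = T AND T = T
net13 = NOT net5 = NOT T = F

net1 = T; net3 = T; net8 = T; net13 = F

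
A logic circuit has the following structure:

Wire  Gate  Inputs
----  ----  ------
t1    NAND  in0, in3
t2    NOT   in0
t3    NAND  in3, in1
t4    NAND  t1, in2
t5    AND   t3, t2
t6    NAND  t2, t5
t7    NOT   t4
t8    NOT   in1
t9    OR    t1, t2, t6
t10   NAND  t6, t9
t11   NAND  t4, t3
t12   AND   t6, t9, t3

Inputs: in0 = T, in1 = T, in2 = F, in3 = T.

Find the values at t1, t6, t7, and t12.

t1 = F  t6 = T  t7 = F  t12 = F

t1 = in0 NAND in3 = T NAND T = F
t2 = NOT in0 = NOT T = F
t3 = in3 NAND in1 = T NAND T = F
t4 = t1 NAND in2 = F NAND F = T
t5 = t3 AND t2 = F AND F = F
t6 = t2 NAND t5 = F NAND F = T
t7 = NOT t4 = NOT T = F
t9 = t1 OR t2 OR t6 = F OR F OR T = T
t12 = t6 AND t9 AND t3 = T AND T AND F = F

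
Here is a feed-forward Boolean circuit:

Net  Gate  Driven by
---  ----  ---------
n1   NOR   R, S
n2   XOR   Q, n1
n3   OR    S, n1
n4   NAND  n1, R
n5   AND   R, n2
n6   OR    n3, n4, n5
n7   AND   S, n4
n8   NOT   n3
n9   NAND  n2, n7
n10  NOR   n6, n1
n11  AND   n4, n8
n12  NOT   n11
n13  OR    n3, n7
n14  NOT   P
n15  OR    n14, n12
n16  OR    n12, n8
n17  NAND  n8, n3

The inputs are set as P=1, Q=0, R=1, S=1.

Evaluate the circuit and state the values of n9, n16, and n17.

n9 = 1, n16 = 1, n17 = 1

n1 = R NOR S = 1 NOR 1 = 0
n2 = Q XOR n1 = 0 XOR 0 = 0
n3 = S OR n1 = 1 OR 0 = 1
n4 = n1 NAND R = 0 NAND 1 = 1
n7 = S AND n4 = 1 AND 1 = 1
n8 = NOT n3 = NOT 1 = 0
n9 = n2 NAND n7 = 0 NAND 1 = 1
n11 = n4 AND n8 = 1 AND 0 = 0
n12 = NOT n11 = NOT 0 = 1
n16 = n12 OR n8 = 1 OR 0 = 1
n17 = n8 NAND n3 = 0 NAND 1 = 1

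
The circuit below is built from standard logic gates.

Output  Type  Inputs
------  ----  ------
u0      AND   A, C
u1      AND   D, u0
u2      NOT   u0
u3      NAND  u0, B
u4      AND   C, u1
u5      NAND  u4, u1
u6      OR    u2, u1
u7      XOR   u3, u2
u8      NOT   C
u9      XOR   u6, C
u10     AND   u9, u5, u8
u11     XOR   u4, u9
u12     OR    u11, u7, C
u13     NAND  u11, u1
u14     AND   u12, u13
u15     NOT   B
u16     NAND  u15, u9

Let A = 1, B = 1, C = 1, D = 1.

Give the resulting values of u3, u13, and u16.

u0 = A AND C = 1 AND 1 = 1
u1 = D AND u0 = 1 AND 1 = 1
u2 = NOT u0 = NOT 1 = 0
u3 = u0 NAND B = 1 NAND 1 = 0
u4 = C AND u1 = 1 AND 1 = 1
u6 = u2 OR u1 = 0 OR 1 = 1
u9 = u6 XOR C = 1 XOR 1 = 0
u11 = u4 XOR u9 = 1 XOR 0 = 1
u13 = u11 NAND u1 = 1 NAND 1 = 0
u15 = NOT B = NOT 1 = 0
u16 = u15 NAND u9 = 0 NAND 0 = 1

u3 = 0, u13 = 0, u16 = 1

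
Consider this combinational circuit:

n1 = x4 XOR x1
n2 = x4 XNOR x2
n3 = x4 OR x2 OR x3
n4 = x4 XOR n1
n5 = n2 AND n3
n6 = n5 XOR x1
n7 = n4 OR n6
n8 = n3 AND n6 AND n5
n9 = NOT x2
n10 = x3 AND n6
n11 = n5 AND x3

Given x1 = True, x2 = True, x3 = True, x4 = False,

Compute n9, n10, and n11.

n2 = x4 XNOR x2 = False XNOR True = False
n3 = x4 OR x2 OR x3 = False OR True OR True = True
n5 = n2 AND n3 = False AND True = False
n6 = n5 XOR x1 = False XOR True = True
n9 = NOT x2 = NOT True = False
n10 = x3 AND n6 = True AND True = True
n11 = n5 AND x3 = False AND True = False

n9 = False; n10 = True; n11 = False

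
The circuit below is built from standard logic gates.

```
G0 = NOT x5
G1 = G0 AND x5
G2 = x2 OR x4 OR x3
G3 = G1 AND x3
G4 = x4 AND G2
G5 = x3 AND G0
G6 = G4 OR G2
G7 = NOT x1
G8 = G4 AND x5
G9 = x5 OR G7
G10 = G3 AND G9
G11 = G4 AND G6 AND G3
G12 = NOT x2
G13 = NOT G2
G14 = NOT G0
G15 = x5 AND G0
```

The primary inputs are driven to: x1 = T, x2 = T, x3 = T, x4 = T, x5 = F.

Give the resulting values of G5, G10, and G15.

G5 = T, G10 = F, G15 = F

G0 = NOT x5 = NOT F = T
G1 = G0 AND x5 = T AND F = F
G3 = G1 AND x3 = F AND T = F
G5 = x3 AND G0 = T AND T = T
G7 = NOT x1 = NOT T = F
G9 = x5 OR G7 = F OR F = F
G10 = G3 AND G9 = F AND F = F
G15 = x5 AND G0 = F AND T = F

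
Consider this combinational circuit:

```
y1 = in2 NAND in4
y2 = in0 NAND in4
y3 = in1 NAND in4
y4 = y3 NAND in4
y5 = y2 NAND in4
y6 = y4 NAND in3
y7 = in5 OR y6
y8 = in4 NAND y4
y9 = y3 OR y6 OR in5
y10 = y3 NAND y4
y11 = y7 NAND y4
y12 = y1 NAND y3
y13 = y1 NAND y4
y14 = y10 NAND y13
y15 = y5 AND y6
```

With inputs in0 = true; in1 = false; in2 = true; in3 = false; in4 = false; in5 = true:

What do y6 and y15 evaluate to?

y2 = in0 NAND in4 = true NAND false = true
y3 = in1 NAND in4 = false NAND false = true
y4 = y3 NAND in4 = true NAND false = true
y5 = y2 NAND in4 = true NAND false = true
y6 = y4 NAND in3 = true NAND false = true
y15 = y5 AND y6 = true AND true = true

y6 = true; y15 = true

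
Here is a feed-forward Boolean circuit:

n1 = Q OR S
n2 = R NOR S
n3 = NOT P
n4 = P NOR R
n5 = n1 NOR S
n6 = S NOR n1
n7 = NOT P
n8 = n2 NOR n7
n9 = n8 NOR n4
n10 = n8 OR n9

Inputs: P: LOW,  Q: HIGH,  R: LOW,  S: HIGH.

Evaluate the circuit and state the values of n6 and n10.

n1 = Q OR S = HIGH OR HIGH = HIGH
n2 = R NOR S = LOW NOR HIGH = LOW
n4 = P NOR R = LOW NOR LOW = HIGH
n6 = S NOR n1 = HIGH NOR HIGH = LOW
n7 = NOT P = NOT LOW = HIGH
n8 = n2 NOR n7 = LOW NOR HIGH = LOW
n9 = n8 NOR n4 = LOW NOR HIGH = LOW
n10 = n8 OR n9 = LOW OR LOW = LOW

n6 = LOW, n10 = LOW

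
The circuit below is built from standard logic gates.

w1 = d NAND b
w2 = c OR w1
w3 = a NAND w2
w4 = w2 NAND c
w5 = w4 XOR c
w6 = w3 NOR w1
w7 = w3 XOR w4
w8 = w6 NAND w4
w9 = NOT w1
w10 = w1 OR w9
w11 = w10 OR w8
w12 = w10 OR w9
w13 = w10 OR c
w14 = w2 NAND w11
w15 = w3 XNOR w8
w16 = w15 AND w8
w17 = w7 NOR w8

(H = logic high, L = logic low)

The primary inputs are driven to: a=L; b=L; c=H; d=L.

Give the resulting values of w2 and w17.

w2 = H  w17 = L

w1 = d NAND b = L NAND L = H
w2 = c OR w1 = H OR H = H
w3 = a NAND w2 = L NAND H = H
w4 = w2 NAND c = H NAND H = L
w6 = w3 NOR w1 = H NOR H = L
w7 = w3 XOR w4 = H XOR L = H
w8 = w6 NAND w4 = L NAND L = H
w17 = w7 NOR w8 = H NOR H = L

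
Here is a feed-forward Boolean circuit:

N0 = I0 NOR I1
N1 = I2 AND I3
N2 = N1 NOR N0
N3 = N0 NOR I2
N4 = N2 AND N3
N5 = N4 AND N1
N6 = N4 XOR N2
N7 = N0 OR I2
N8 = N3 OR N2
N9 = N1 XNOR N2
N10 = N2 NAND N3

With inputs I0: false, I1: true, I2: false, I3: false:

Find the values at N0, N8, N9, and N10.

N0 = I0 NOR I1 = false NOR true = false
N1 = I2 AND I3 = false AND false = false
N2 = N1 NOR N0 = false NOR false = true
N3 = N0 NOR I2 = false NOR false = true
N8 = N3 OR N2 = true OR true = true
N9 = N1 XNOR N2 = false XNOR true = false
N10 = N2 NAND N3 = true NAND true = false

N0 = false, N8 = true, N9 = false, N10 = false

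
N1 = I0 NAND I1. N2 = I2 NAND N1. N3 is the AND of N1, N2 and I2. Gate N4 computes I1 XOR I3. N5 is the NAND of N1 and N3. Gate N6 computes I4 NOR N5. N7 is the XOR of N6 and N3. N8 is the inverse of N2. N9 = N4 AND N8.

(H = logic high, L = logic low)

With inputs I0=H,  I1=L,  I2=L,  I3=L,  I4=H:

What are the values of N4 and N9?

N4 = L, N9 = L

N1 = I0 NAND I1 = H NAND L = H
N2 = I2 NAND N1 = L NAND H = H
N4 = I1 XOR I3 = L XOR L = L
N8 = NOT N2 = NOT H = L
N9 = N4 AND N8 = L AND L = L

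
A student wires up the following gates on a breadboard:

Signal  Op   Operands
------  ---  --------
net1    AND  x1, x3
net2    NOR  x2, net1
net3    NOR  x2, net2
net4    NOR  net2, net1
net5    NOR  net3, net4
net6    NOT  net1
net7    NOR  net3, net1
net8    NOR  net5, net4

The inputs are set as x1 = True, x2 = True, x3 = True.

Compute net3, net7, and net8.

net3 = False, net7 = False, net8 = False

net1 = x1 AND x3 = True AND True = True
net2 = x2 NOR net1 = True NOR True = False
net3 = x2 NOR net2 = True NOR False = False
net4 = net2 NOR net1 = False NOR True = False
net5 = net3 NOR net4 = False NOR False = True
net7 = net3 NOR net1 = False NOR True = False
net8 = net5 NOR net4 = True NOR False = False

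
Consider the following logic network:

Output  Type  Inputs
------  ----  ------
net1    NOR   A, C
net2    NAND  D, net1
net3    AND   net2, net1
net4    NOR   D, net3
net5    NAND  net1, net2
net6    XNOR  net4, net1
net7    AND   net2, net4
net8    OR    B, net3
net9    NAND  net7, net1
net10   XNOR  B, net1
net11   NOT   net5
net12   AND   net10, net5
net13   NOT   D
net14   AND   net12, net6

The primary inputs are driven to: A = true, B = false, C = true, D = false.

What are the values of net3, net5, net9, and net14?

net3 = false; net5 = true; net9 = true; net14 = false

net1 = A NOR C = true NOR true = false
net2 = D NAND net1 = false NAND false = true
net3 = net2 AND net1 = true AND false = false
net4 = D NOR net3 = false NOR false = true
net5 = net1 NAND net2 = false NAND true = true
net6 = net4 XNOR net1 = true XNOR false = false
net7 = net2 AND net4 = true AND true = true
net9 = net7 NAND net1 = true NAND false = true
net10 = B XNOR net1 = false XNOR false = true
net12 = net10 AND net5 = true AND true = true
net14 = net12 AND net6 = true AND false = false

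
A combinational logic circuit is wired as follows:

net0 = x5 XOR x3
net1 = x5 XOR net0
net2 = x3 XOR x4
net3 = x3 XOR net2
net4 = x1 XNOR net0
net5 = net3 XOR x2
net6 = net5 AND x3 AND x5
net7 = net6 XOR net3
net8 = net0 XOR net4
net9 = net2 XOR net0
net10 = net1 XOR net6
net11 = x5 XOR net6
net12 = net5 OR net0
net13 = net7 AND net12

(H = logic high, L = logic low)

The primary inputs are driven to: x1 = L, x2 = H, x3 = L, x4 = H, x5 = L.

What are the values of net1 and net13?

net0 = x5 XOR x3 = L XOR L = L
net1 = x5 XOR net0 = L XOR L = L
net2 = x3 XOR x4 = L XOR H = H
net3 = x3 XOR net2 = L XOR H = H
net5 = net3 XOR x2 = H XOR H = L
net6 = net5 AND x3 AND x5 = L AND L AND L = L
net7 = net6 XOR net3 = L XOR H = H
net12 = net5 OR net0 = L OR L = L
net13 = net7 AND net12 = H AND L = L

net1 = L, net13 = L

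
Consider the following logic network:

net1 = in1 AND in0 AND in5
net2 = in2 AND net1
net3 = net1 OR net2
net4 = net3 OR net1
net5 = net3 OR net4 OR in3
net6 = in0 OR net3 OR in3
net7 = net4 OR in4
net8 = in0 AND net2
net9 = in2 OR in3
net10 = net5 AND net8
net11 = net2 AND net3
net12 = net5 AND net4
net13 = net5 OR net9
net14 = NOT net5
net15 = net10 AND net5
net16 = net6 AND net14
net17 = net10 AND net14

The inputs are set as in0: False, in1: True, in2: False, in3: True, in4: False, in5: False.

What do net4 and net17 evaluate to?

net1 = in1 AND in0 AND in5 = True AND False AND False = False
net2 = in2 AND net1 = False AND False = False
net3 = net1 OR net2 = False OR False = False
net4 = net3 OR net1 = False OR False = False
net5 = net3 OR net4 OR in3 = False OR False OR True = True
net8 = in0 AND net2 = False AND False = False
net10 = net5 AND net8 = True AND False = False
net14 = NOT net5 = NOT True = False
net17 = net10 AND net14 = False AND False = False

net4 = False, net17 = False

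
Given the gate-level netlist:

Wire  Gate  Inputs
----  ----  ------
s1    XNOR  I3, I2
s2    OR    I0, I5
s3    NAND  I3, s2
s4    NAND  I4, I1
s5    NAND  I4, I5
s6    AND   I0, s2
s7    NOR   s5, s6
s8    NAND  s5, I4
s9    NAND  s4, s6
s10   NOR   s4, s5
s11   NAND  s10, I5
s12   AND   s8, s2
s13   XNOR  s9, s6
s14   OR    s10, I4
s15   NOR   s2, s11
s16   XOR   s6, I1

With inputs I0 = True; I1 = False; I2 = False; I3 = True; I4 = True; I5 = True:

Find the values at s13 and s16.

s13 = False; s16 = True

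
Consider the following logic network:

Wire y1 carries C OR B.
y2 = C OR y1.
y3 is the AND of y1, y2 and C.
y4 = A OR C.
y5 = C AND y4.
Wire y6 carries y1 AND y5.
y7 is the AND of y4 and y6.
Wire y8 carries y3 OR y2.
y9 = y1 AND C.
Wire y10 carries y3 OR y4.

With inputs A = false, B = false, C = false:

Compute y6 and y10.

y1 = C OR B = false OR false = false
y2 = C OR y1 = false OR false = false
y3 = y1 AND y2 AND C = false AND false AND false = false
y4 = A OR C = false OR false = false
y5 = C AND y4 = false AND false = false
y6 = y1 AND y5 = false AND false = false
y10 = y3 OR y4 = false OR false = false

y6 = false; y10 = false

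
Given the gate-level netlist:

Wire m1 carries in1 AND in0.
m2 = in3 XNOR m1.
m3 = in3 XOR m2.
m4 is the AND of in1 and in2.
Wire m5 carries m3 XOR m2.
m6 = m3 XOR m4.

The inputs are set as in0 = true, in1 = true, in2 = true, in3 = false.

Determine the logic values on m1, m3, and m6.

m1 = in1 AND in0 = true AND true = true
m2 = in3 XNOR m1 = false XNOR true = false
m3 = in3 XOR m2 = false XOR false = false
m4 = in1 AND in2 = true AND true = true
m6 = m3 XOR m4 = false XOR true = true

m1 = true, m3 = false, m6 = true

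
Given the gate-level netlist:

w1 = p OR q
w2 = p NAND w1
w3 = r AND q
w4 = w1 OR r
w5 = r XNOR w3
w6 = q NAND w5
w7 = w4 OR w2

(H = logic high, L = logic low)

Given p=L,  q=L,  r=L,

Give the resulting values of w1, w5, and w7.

w1 = L  w5 = H  w7 = H

w1 = p OR q = L OR L = L
w2 = p NAND w1 = L NAND L = H
w3 = r AND q = L AND L = L
w4 = w1 OR r = L OR L = L
w5 = r XNOR w3 = L XNOR L = H
w7 = w4 OR w2 = L OR H = H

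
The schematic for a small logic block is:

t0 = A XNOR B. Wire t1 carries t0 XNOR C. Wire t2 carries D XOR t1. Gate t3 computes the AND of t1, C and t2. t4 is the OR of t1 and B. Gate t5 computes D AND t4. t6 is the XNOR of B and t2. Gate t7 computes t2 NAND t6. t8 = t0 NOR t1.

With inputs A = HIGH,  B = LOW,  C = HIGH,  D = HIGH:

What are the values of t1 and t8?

t0 = A XNOR B = HIGH XNOR LOW = LOW
t1 = t0 XNOR C = LOW XNOR HIGH = LOW
t8 = t0 NOR t1 = LOW NOR LOW = HIGH

t1 = LOW, t8 = HIGH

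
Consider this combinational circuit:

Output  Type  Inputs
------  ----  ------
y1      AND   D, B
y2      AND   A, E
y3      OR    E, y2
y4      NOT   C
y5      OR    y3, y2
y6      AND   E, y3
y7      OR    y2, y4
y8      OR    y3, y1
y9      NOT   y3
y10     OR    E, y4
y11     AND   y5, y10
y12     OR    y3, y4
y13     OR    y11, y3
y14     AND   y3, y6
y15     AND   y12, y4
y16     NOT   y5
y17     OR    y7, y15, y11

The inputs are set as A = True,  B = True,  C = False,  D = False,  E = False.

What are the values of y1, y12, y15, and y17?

y1 = D AND B = False AND True = False
y2 = A AND E = True AND False = False
y3 = E OR y2 = False OR False = False
y4 = NOT C = NOT False = True
y5 = y3 OR y2 = False OR False = False
y7 = y2 OR y4 = False OR True = True
y10 = E OR y4 = False OR True = True
y11 = y5 AND y10 = False AND True = False
y12 = y3 OR y4 = False OR True = True
y15 = y12 AND y4 = True AND True = True
y17 = y7 OR y15 OR y11 = True OR True OR False = True

y1 = False, y12 = True, y15 = True, y17 = True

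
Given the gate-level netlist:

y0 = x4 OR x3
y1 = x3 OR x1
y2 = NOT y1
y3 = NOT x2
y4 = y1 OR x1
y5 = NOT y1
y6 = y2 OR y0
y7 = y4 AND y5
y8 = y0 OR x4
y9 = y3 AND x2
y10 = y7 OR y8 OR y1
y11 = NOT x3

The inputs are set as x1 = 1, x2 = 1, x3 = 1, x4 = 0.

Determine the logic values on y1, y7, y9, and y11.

y1 = 1; y7 = 0; y9 = 0; y11 = 0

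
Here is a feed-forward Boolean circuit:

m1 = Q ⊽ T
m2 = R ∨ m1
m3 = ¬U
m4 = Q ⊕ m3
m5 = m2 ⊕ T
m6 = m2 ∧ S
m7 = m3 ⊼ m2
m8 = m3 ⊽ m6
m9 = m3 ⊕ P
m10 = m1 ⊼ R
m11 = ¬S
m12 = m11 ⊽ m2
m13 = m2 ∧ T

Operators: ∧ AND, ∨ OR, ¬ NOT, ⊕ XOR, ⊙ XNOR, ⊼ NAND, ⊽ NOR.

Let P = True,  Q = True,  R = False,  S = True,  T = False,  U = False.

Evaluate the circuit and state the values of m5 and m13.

m5 = False, m13 = False

m1 = Q NOR T = True NOR False = False
m2 = R OR m1 = False OR False = False
m5 = m2 XOR T = False XOR False = False
m13 = m2 AND T = False AND False = False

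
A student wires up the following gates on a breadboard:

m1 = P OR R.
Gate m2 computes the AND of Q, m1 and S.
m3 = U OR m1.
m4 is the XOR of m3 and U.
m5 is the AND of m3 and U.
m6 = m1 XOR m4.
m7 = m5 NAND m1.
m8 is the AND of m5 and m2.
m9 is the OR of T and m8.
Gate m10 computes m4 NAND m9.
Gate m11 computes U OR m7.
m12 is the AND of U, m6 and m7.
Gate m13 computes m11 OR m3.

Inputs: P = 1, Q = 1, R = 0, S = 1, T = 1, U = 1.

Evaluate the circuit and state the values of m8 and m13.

m1 = P OR R = 1 OR 0 = 1
m2 = Q AND m1 AND S = 1 AND 1 AND 1 = 1
m3 = U OR m1 = 1 OR 1 = 1
m5 = m3 AND U = 1 AND 1 = 1
m7 = m5 NAND m1 = 1 NAND 1 = 0
m8 = m5 AND m2 = 1 AND 1 = 1
m11 = U OR m7 = 1 OR 0 = 1
m13 = m11 OR m3 = 1 OR 1 = 1

m8 = 1; m13 = 1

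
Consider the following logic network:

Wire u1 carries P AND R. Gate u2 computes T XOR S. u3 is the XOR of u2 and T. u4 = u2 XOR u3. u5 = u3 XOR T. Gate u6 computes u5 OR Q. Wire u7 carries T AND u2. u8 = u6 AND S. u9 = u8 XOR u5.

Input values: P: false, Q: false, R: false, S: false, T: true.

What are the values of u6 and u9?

u6 = true, u9 = true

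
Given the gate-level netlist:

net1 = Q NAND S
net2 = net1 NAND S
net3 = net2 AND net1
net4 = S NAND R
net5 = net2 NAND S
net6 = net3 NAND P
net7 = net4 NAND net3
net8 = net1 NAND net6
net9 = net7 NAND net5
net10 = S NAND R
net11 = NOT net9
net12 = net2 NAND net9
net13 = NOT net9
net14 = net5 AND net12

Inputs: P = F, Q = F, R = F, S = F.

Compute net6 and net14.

net6 = T, net14 = F

net1 = Q NAND S = F NAND F = T
net2 = net1 NAND S = T NAND F = T
net3 = net2 AND net1 = T AND T = T
net4 = S NAND R = F NAND F = T
net5 = net2 NAND S = T NAND F = T
net6 = net3 NAND P = T NAND F = T
net7 = net4 NAND net3 = T NAND T = F
net9 = net7 NAND net5 = F NAND T = T
net12 = net2 NAND net9 = T NAND T = F
net14 = net5 AND net12 = T AND F = F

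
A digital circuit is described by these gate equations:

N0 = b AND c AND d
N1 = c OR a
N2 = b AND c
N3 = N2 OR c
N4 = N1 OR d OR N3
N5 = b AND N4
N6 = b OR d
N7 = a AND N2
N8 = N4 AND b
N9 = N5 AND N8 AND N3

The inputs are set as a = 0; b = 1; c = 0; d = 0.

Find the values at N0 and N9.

N0 = 0  N9 = 0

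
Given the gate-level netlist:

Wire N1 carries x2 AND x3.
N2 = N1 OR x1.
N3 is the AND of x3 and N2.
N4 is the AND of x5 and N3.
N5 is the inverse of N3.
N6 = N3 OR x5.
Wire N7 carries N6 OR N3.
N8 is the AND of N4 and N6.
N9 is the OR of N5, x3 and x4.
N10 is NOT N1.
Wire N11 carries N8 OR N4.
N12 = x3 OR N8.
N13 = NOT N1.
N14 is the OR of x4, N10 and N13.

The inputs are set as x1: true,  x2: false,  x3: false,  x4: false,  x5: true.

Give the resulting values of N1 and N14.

N1 = false, N14 = true

N1 = x2 AND x3 = false AND false = false
N10 = NOT N1 = NOT false = true
N13 = NOT N1 = NOT false = true
N14 = x4 OR N10 OR N13 = false OR true OR true = true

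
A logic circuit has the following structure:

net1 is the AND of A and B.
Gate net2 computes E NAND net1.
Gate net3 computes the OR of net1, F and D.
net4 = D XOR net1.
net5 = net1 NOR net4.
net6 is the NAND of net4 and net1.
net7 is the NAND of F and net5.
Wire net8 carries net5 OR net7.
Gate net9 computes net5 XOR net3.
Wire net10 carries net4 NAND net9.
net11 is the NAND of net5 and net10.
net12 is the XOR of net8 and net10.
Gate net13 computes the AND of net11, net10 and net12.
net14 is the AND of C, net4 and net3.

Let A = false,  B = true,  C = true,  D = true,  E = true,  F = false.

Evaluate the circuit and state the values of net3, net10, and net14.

net1 = A AND B = false AND true = false
net3 = net1 OR F OR D = false OR false OR true = true
net4 = D XOR net1 = true XOR false = true
net5 = net1 NOR net4 = false NOR true = false
net9 = net5 XOR net3 = false XOR true = true
net10 = net4 NAND net9 = true NAND true = false
net14 = C AND net4 AND net3 = true AND true AND true = true

net3 = true; net10 = false; net14 = true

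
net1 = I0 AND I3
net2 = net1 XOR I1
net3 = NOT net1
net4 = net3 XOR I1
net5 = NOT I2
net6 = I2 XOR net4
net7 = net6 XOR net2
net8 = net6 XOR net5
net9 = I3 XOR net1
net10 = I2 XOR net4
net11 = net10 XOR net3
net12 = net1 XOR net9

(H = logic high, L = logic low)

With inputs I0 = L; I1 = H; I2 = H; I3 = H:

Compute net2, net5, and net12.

net2 = H; net5 = L; net12 = H

net1 = I0 AND I3 = L AND H = L
net2 = net1 XOR I1 = L XOR H = H
net5 = NOT I2 = NOT H = L
net9 = I3 XOR net1 = H XOR L = H
net12 = net1 XOR net9 = L XOR H = H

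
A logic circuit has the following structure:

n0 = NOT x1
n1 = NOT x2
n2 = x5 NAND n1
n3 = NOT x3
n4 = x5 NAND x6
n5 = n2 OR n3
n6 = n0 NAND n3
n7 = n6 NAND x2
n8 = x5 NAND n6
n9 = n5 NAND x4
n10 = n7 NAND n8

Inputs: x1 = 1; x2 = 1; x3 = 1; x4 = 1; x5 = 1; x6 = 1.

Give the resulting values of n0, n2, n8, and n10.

n0 = NOT x1 = NOT 1 = 0
n1 = NOT x2 = NOT 1 = 0
n2 = x5 NAND n1 = 1 NAND 0 = 1
n3 = NOT x3 = NOT 1 = 0
n6 = n0 NAND n3 = 0 NAND 0 = 1
n7 = n6 NAND x2 = 1 NAND 1 = 0
n8 = x5 NAND n6 = 1 NAND 1 = 0
n10 = n7 NAND n8 = 0 NAND 0 = 1

n0 = 0, n2 = 1, n8 = 0, n10 = 1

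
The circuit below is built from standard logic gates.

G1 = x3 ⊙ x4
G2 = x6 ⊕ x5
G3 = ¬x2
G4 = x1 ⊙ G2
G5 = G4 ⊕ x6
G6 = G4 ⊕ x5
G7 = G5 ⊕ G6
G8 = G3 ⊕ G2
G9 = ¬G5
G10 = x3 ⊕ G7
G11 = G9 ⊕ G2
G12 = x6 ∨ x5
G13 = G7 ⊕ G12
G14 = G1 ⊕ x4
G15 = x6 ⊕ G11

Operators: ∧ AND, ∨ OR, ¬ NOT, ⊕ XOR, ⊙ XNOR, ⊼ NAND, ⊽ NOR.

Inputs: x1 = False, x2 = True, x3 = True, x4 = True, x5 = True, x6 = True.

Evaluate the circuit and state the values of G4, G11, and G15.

G4 = True, G11 = True, G15 = False

G2 = x6 XOR x5 = True XOR True = False
G4 = x1 XNOR G2 = False XNOR False = True
G5 = G4 XOR x6 = True XOR True = False
G9 = NOT G5 = NOT False = True
G11 = G9 XOR G2 = True XOR False = True
G15 = x6 XOR G11 = True XOR True = False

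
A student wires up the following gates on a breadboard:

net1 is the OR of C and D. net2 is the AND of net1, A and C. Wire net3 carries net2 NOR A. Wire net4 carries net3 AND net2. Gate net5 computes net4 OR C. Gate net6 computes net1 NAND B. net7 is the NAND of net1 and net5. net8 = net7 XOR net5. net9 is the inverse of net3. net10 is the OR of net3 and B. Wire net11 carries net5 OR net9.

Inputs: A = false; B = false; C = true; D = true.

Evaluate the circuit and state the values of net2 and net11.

net1 = C OR D = true OR true = true
net2 = net1 AND A AND C = true AND false AND true = false
net3 = net2 NOR A = false NOR false = true
net4 = net3 AND net2 = true AND false = false
net5 = net4 OR C = false OR true = true
net9 = NOT net3 = NOT true = false
net11 = net5 OR net9 = true OR false = true

net2 = false  net11 = true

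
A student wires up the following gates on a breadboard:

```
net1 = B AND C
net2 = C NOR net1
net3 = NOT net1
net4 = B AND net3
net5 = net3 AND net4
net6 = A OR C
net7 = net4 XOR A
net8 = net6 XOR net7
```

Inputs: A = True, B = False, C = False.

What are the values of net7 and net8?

net7 = True, net8 = False

net1 = B AND C = False AND False = False
net3 = NOT net1 = NOT False = True
net4 = B AND net3 = False AND True = False
net6 = A OR C = True OR False = True
net7 = net4 XOR A = False XOR True = True
net8 = net6 XOR net7 = True XOR True = False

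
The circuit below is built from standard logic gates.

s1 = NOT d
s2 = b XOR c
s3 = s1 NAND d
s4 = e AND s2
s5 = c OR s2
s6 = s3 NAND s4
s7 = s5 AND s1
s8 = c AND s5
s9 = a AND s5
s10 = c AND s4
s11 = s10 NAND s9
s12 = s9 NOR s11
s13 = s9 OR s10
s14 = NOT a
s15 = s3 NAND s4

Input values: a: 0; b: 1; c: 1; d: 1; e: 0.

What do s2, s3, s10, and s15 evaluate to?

s2 = 0; s3 = 1; s10 = 0; s15 = 1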